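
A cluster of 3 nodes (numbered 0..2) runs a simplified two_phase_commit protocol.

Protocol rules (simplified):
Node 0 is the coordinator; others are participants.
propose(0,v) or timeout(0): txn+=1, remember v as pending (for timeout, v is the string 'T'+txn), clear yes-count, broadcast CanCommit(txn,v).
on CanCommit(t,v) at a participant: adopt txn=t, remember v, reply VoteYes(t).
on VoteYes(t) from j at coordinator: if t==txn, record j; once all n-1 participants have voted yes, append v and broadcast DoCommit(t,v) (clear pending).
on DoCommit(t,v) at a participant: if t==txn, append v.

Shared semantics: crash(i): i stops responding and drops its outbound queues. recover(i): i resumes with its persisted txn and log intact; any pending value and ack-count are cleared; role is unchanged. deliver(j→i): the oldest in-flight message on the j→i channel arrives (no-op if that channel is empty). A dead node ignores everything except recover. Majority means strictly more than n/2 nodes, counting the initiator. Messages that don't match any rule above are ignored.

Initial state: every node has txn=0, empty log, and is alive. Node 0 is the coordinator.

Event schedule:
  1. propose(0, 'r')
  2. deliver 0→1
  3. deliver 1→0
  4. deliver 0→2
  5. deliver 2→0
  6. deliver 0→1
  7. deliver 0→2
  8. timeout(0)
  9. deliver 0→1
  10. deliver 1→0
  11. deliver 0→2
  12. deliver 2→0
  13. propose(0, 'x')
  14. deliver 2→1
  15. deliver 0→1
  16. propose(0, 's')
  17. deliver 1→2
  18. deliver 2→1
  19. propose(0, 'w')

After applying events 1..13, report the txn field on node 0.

after 1 — propose(0,'r'): n0:coor/t1/[-]
after 2 — deliver 0→1: n1:part/t1/[-]
after 3 — deliver 1→0: ·
after 4 — deliver 0→2: n2:part/t1/[-]
after 5 — deliver 2→0: n0:coor/t1/[r]
after 6 — deliver 0→1: n1:part/t1/[r]
after 7 — deliver 0→2: n2:part/t1/[r]
after 8 — timeout(0): n0:coor/t2/[r]
after 9 — deliver 0→1: n1:part/t2/[r]
after 10 — deliver 1→0: ·
after 11 — deliver 0→2: n2:part/t2/[r]
after 12 — deliver 2→0: n0:coor/t2/[r,T2]
after 13 — propose(0,'x'): n0:coor/t3/[r,T2]

3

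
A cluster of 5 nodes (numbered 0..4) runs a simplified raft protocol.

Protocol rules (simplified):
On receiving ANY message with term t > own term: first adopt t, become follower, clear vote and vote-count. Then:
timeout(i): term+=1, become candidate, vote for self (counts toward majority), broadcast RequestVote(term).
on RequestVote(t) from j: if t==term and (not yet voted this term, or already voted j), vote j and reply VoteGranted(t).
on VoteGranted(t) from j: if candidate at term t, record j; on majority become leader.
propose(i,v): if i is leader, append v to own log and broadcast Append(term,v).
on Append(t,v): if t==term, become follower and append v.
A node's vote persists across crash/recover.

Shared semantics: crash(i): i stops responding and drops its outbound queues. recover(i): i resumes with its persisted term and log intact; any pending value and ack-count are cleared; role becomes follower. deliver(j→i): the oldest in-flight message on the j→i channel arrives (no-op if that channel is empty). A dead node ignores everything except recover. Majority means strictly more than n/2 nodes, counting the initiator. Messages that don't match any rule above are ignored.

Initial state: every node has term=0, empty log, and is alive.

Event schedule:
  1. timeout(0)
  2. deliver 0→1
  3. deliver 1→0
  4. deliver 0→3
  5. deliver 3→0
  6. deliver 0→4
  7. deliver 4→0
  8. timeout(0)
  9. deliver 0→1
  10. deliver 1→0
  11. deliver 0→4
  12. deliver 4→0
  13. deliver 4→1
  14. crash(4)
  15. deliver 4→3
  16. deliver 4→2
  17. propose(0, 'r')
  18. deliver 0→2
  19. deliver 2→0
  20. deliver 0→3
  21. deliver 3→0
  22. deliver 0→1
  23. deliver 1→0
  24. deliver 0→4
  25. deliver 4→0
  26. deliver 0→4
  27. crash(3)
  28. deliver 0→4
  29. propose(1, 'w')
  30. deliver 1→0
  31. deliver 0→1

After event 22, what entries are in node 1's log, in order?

r

1. timeout(0):  <0:cand t1 ->
2. deliver 0→1:  <1:foll t1 ->
3. deliver 1→0:  nop
4. deliver 0→3:  <3:foll t1 ->
5. deliver 3→0:  <0:lead t1 ->
6. deliver 0→4:  <4:foll t1 ->
7. deliver 4→0:  nop
8. timeout(0):  <0:cand t2 ->
9. deliver 0→1:  <1:foll t2 ->
10. deliver 1→0:  nop
11. deliver 0→4:  <4:foll t2 ->
12. deliver 4→0:  <0:lead t2 ->
13. deliver 4→1:  nop
14. crash(4):  <4:✗foll t2 ->
15. deliver 4→3:  nop
16. deliver 4→2:  nop
17. propose(0,'r'):  <0:lead t2 r>
18. deliver 0→2:  <2:foll t1 ->
19. deliver 2→0:  nop
20. deliver 0→3:  <3:foll t2 ->
21. deliver 3→0:  nop
22. deliver 0→1:  <1:foll t2 r>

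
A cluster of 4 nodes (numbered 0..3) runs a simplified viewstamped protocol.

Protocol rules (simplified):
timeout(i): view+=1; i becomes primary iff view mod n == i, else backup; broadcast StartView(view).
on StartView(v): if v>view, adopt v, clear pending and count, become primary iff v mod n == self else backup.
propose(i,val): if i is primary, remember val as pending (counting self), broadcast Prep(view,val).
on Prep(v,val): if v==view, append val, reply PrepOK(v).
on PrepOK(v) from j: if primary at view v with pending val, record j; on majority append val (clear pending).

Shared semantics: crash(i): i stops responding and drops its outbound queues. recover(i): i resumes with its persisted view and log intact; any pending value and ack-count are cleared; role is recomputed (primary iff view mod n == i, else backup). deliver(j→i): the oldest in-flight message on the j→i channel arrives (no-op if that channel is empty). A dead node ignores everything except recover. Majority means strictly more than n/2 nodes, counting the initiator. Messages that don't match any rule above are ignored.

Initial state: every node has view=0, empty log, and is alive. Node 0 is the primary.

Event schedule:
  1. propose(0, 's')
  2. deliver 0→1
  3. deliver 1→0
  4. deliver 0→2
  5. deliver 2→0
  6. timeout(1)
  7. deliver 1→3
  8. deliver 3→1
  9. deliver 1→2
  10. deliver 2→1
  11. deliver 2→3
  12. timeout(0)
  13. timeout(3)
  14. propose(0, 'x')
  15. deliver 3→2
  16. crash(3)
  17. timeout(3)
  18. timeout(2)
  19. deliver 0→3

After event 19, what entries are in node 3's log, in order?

step 1 propose(0,'s'): —
step 2 deliver 0→1: 1={back,v=0,log=s}
step 3 deliver 1→0: —
step 4 deliver 0→2: 2={back,v=0,log=s}
step 5 deliver 2→0: 0={prim,v=0,log=s}
step 6 timeout(1): 1={prim,v=1,log=s}
step 7 deliver 1→3: 3={back,v=1,log=-}
step 8 deliver 3→1: —
step 9 deliver 1→2: 2={back,v=1,log=s}
step 10 deliver 2→1: —
step 11 deliver 2→3: —
step 12 timeout(0): 0={back,v=1,log=s}
step 13 timeout(3): 3={back,v=2,log=-}
step 14 propose(0,'x'): —
step 15 deliver 3→2: 2={prim,v=2,log=s}
step 16 crash(3): 3={✗back,v=2,log=-}
step 17 timeout(3): —
step 18 timeout(2): 2={back,v=3,log=s}
step 19 deliver 0→3: —

empty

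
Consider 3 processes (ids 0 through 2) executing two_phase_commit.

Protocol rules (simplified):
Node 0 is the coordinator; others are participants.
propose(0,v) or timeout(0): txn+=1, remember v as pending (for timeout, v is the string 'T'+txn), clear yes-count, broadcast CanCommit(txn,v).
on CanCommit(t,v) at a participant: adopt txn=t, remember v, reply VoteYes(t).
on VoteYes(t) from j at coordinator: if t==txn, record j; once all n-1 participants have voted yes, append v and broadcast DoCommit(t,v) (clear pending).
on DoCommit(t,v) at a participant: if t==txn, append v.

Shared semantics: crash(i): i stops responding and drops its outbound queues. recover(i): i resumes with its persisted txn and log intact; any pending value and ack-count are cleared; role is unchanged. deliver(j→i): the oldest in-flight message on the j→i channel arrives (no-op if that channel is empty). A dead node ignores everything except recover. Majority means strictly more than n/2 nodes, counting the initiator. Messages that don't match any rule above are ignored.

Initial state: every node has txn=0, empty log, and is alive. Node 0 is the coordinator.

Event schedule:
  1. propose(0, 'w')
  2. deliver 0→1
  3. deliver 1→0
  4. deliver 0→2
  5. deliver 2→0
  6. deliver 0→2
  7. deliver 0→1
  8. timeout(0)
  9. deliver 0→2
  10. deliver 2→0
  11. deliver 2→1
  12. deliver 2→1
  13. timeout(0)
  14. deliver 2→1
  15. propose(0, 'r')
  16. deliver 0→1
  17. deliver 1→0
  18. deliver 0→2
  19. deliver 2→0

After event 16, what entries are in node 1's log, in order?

e1 propose(0,'w'): 0[coor,t=1,-]
e2 deliver 0→1: 1[part,t=1,-]
e3 deliver 1→0: ·
e4 deliver 0→2: 2[part,t=1,-]
e5 deliver 2→0: 0[coor,t=1,w]
e6 deliver 0→2: 2[part,t=1,w]
e7 deliver 0→1: 1[part,t=1,w]
e8 timeout(0): 0[coor,t=2,w]
e9 deliver 0→2: 2[part,t=2,w]
e10 deliver 2→0: ·
e11 deliver 2→1: ·
e12 deliver 2→1: ·
e13 timeout(0): 0[coor,t=3,w]
e14 deliver 2→1: ·
e15 propose(0,'r'): 0[coor,t=4,w]
e16 deliver 0→1: 1[part,t=2,w]

w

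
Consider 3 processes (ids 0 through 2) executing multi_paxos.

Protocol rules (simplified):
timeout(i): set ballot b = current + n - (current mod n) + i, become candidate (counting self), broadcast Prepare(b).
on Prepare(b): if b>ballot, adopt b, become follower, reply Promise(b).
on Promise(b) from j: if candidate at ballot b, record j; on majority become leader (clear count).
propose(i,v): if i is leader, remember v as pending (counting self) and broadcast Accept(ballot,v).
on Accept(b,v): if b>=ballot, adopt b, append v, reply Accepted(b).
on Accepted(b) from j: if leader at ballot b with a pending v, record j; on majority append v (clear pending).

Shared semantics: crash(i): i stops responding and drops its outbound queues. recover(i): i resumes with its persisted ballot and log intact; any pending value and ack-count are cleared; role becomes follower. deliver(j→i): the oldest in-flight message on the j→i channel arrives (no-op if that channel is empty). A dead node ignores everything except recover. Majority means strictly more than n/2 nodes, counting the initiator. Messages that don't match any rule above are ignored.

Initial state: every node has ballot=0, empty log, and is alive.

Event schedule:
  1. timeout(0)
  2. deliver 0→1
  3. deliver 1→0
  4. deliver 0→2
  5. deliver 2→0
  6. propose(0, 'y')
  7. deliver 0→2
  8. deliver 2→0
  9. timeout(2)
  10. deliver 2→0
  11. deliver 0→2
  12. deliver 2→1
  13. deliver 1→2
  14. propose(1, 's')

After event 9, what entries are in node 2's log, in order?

e1 timeout(0): 0[cand,b=3,-]
e2 deliver 0→1: 1[foll,b=3,-]
e3 deliver 1→0: 0[lead,b=3,-]
e4 deliver 0→2: 2[foll,b=3,-]
e5 deliver 2→0: ·
e6 propose(0,'y'): ·
e7 deliver 0→2: 2[foll,b=3,y]
e8 deliver 2→0: 0[lead,b=3,y]
e9 timeout(2): 2[cand,b=8,y]

y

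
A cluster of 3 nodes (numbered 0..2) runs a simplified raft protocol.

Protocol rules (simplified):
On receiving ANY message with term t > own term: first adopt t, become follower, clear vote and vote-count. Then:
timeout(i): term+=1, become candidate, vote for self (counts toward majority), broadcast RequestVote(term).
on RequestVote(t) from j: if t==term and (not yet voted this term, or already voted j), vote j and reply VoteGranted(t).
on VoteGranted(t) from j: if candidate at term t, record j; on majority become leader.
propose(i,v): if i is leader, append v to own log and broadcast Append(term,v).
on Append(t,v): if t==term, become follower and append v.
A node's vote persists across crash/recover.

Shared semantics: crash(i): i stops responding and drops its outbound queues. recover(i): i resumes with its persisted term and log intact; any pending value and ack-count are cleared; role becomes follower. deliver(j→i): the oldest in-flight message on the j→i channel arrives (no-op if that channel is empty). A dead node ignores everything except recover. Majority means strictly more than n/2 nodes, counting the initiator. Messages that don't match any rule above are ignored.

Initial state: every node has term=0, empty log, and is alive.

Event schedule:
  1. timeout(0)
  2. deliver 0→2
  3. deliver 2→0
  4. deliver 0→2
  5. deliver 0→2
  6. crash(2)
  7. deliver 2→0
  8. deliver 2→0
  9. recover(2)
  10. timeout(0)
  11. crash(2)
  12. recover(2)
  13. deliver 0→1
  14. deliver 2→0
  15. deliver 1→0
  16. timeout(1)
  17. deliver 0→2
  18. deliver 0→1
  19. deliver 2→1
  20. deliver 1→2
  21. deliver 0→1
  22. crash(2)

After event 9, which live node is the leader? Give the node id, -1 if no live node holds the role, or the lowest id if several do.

0

after 1 — timeout(0): n0:cand/t1/[-]
after 2 — deliver 0→2: n2:foll/t1/[-]
after 3 — deliver 2→0: n0:lead/t1/[-]
after 4 — deliver 0→2: ·
after 5 — deliver 0→2: ·
after 6 — crash(2): n2:✗foll/t1/[-]
after 7 — deliver 2→0: ·
after 8 — deliver 2→0: ·
after 9 — recover(2): n2:foll/t1/[-]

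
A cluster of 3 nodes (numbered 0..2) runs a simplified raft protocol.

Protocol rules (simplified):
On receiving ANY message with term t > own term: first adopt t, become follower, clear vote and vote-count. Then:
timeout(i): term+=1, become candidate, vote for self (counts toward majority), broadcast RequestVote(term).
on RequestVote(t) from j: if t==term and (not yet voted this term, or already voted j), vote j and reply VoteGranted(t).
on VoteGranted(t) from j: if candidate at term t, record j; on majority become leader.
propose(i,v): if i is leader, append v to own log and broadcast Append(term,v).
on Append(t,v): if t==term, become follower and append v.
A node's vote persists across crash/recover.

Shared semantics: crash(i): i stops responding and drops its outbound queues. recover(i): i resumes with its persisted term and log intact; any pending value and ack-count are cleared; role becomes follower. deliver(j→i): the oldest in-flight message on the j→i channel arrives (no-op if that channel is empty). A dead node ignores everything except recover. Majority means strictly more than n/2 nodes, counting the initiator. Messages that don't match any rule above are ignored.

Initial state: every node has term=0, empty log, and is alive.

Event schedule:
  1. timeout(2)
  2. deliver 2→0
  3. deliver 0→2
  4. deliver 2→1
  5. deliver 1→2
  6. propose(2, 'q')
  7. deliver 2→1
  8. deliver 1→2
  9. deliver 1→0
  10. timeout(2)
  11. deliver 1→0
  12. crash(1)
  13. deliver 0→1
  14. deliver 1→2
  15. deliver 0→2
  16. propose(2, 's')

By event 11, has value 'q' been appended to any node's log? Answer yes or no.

yes

step 1 timeout(2): 2={cand,t=1,log=-}
step 2 deliver 2→0: 0={foll,t=1,log=-}
step 3 deliver 0→2: 2={lead,t=1,log=-}
step 4 deliver 2→1: 1={foll,t=1,log=-}
step 5 deliver 1→2: —
step 6 propose(2,'q'): 2={lead,t=1,log=q}
step 7 deliver 2→1: 1={foll,t=1,log=q}
step 8 deliver 1→2: —
step 9 deliver 1→0: —
step 10 timeout(2): 2={cand,t=2,log=q}
step 11 deliver 1→0: —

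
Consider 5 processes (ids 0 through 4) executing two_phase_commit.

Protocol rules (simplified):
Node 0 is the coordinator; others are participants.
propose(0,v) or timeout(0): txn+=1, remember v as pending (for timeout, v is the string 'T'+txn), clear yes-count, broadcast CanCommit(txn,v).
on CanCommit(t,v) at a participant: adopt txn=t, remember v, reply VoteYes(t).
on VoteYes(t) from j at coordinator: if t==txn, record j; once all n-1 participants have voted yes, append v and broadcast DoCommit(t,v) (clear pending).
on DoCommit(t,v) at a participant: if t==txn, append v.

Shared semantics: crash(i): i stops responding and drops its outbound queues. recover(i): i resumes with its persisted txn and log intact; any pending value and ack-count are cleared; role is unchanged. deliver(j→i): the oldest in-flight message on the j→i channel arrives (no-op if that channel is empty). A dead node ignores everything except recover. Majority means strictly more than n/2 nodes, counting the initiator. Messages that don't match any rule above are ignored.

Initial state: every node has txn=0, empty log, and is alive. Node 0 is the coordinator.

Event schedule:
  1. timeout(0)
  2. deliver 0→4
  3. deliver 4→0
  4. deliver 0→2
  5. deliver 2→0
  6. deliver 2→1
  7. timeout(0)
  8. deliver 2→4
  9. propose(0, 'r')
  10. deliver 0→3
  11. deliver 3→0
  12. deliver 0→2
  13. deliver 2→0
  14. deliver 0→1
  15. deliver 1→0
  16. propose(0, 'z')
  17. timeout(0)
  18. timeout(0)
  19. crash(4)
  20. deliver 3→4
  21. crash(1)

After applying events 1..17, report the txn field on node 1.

1

step 1 timeout(0): 0={coor,t=1,log=-}
step 2 deliver 0→4: 4={part,t=1,log=-}
step 3 deliver 4→0: —
step 4 deliver 0→2: 2={part,t=1,log=-}
step 5 deliver 2→0: —
step 6 deliver 2→1: —
step 7 timeout(0): 0={coor,t=2,log=-}
step 8 deliver 2→4: —
step 9 propose(0,'r'): 0={coor,t=3,log=-}
step 10 deliver 0→3: 3={part,t=1,log=-}
step 11 deliver 3→0: —
step 12 deliver 0→2: 2={part,t=2,log=-}
step 13 deliver 2→0: —
step 14 deliver 0→1: 1={part,t=1,log=-}
step 15 deliver 1→0: —
step 16 propose(0,'z'): 0={coor,t=4,log=-}
step 17 timeout(0): 0={coor,t=5,log=-}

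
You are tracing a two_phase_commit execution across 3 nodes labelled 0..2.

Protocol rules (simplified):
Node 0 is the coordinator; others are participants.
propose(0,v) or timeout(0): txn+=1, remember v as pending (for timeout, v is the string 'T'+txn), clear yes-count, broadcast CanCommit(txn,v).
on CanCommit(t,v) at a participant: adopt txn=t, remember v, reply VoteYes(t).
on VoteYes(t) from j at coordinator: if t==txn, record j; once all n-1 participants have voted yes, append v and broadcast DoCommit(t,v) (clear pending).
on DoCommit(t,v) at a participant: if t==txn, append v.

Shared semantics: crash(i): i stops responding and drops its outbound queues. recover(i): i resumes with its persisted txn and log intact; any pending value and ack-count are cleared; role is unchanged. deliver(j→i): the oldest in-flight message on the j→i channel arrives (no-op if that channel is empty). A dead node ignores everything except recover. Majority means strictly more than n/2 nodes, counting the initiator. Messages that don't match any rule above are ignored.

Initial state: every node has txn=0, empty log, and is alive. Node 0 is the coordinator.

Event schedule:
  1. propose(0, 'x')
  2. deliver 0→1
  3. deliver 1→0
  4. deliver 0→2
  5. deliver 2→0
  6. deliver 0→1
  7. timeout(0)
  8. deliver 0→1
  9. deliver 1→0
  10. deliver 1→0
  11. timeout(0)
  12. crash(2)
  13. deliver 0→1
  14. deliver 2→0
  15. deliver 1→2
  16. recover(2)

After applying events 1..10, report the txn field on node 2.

1

1. propose(0,'x'):  <0:coor t1 ->
2. deliver 0→1:  <1:part t1 ->
3. deliver 1→0:  nop
4. deliver 0→2:  <2:part t1 ->
5. deliver 2→0:  <0:coor t1 x>
6. deliver 0→1:  <1:part t1 x>
7. timeout(0):  <0:coor t2 x>
8. deliver 0→1:  <1:part t2 x>
9. deliver 1→0:  nop
10. deliver 1→0:  nop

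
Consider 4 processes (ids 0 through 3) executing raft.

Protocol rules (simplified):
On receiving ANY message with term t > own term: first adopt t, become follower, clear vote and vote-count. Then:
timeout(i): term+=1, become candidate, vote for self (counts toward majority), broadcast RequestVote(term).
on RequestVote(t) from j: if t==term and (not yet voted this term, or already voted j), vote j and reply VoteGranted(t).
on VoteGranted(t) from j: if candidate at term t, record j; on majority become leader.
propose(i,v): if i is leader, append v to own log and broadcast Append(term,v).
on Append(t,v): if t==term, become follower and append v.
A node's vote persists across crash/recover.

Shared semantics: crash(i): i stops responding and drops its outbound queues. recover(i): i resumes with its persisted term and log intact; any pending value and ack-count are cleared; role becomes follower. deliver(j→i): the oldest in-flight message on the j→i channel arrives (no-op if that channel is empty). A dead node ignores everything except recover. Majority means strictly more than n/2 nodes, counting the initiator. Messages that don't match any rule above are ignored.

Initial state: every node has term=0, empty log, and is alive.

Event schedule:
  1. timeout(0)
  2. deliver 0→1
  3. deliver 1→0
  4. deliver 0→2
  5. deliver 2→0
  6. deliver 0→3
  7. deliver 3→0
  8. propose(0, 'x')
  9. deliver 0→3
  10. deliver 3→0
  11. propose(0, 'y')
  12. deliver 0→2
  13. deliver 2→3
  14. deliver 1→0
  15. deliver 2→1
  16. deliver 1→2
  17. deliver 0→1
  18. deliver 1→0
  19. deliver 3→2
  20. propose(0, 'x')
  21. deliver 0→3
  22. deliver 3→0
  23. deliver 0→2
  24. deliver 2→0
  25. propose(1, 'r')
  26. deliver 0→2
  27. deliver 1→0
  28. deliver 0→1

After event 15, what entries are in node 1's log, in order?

empty

1. timeout(0):  <0:cand t1 ->
2. deliver 0→1:  <1:foll t1 ->
3. deliver 1→0:  nop
4. deliver 0→2:  <2:foll t1 ->
5. deliver 2→0:  <0:lead t1 ->
6. deliver 0→3:  <3:foll t1 ->
7. deliver 3→0:  nop
8. propose(0,'x'):  <0:lead t1 x>
9. deliver 0→3:  <3:foll t1 x>
10. deliver 3→0:  nop
11. propose(0,'y'):  <0:lead t1 x,y>
12. deliver 0→2:  <2:foll t1 x>
13. deliver 2→3:  nop
14. deliver 1→0:  nop
15. deliver 2→1:  nop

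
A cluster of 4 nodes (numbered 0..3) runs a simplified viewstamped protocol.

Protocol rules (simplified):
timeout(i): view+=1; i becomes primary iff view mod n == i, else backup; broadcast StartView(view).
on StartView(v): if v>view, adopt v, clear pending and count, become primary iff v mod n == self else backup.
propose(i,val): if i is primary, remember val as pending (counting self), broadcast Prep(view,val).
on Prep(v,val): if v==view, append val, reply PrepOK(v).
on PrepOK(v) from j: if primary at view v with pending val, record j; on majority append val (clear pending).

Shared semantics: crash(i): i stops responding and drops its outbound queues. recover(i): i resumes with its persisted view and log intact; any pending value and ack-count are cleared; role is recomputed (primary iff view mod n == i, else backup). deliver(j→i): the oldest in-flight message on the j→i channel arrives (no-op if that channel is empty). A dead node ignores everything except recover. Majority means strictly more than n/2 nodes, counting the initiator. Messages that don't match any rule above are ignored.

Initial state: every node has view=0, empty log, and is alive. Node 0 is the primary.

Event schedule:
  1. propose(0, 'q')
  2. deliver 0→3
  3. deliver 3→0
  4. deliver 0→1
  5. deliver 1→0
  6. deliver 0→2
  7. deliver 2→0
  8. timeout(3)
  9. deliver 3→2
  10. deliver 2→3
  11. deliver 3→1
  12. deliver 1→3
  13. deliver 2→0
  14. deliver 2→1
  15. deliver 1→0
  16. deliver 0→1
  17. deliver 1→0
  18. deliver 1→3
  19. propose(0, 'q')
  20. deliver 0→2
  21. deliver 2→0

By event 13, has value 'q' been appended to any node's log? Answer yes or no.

yes

e1 propose(0,'q'): ·
e2 deliver 0→3: 3[back,v=0,q]
e3 deliver 3→0: ·
e4 deliver 0→1: 1[back,v=0,q]
e5 deliver 1→0: 0[prim,v=0,q]
e6 deliver 0→2: 2[back,v=0,q]
e7 deliver 2→0: ·
e8 timeout(3): 3[back,v=1,q]
e9 deliver 3→2: 2[back,v=1,q]
e10 deliver 2→3: ·
e11 deliver 3→1: 1[prim,v=1,q]
e12 deliver 1→3: ·
e13 deliver 2→0: ·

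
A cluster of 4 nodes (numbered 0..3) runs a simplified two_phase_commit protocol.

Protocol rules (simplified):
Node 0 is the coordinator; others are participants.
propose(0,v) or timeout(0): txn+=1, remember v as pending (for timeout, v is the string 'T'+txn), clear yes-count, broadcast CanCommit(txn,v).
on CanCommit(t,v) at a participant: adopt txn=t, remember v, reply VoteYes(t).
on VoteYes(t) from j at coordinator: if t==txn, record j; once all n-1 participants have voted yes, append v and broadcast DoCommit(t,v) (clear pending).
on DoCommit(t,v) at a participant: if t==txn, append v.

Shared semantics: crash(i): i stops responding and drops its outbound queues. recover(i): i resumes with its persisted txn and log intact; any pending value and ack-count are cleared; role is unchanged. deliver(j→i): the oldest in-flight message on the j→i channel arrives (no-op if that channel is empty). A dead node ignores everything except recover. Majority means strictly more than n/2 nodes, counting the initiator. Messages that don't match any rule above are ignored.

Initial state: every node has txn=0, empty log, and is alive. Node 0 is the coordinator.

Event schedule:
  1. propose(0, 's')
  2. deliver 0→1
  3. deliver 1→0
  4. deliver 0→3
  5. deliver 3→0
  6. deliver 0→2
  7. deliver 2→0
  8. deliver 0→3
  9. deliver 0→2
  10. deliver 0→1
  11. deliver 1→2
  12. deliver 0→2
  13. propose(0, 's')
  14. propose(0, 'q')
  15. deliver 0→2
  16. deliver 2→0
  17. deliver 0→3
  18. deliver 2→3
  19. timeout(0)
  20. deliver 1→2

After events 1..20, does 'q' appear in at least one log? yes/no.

no

after 1 — propose(0,'s'): n0:coor/t1/[-]
after 2 — deliver 0→1: n1:part/t1/[-]
after 3 — deliver 1→0: ·
after 4 — deliver 0→3: n3:part/t1/[-]
after 5 — deliver 3→0: ·
after 6 — deliver 0→2: n2:part/t1/[-]
after 7 — deliver 2→0: n0:coor/t1/[s]
after 8 — deliver 0→3: n3:part/t1/[s]
after 9 — deliver 0→2: n2:part/t1/[s]
after 10 — deliver 0→1: n1:part/t1/[s]
after 11 — deliver 1→2: ·
after 12 — deliver 0→2: ·
after 13 — propose(0,'s'): n0:coor/t2/[s]
after 14 — propose(0,'q'): n0:coor/t3/[s]
after 15 — deliver 0→2: n2:part/t2/[s]
after 16 — deliver 2→0: ·
after 17 — deliver 0→3: n3:part/t2/[s]
after 18 — deliver 2→3: ·
after 19 — timeout(0): n0:coor/t4/[s]
after 20 — deliver 1→2: ·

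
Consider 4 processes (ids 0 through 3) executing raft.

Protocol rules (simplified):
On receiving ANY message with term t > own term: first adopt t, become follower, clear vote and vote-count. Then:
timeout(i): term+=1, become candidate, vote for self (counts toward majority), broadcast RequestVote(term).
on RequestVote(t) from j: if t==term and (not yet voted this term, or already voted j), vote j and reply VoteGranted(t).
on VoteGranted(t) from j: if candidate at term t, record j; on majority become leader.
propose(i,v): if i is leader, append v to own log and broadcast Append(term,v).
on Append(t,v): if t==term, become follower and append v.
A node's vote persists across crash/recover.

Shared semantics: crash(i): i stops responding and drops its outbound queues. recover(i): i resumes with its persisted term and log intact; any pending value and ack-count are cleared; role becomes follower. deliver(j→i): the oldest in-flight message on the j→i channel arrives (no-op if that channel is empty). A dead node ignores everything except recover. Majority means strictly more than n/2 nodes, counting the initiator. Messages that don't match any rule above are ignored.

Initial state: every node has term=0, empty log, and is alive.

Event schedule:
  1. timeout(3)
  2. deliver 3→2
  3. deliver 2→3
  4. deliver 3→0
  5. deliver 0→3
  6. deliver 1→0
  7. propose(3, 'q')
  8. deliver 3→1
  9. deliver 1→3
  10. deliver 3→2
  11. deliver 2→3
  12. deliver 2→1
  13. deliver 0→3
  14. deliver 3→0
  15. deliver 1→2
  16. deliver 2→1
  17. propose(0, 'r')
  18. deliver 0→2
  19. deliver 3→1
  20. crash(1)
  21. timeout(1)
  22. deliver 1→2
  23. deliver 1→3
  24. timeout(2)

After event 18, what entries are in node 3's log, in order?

1. timeout(3):  <3:cand t1 ->
2. deliver 3→2:  <2:foll t1 ->
3. deliver 2→3:  nop
4. deliver 3→0:  <0:foll t1 ->
5. deliver 0→3:  <3:lead t1 ->
6. deliver 1→0:  nop
7. propose(3,'q'):  <3:lead t1 q>
8. deliver 3→1:  <1:foll t1 ->
9. deliver 1→3:  nop
10. deliver 3→2:  <2:foll t1 q>
11. deliver 2→3:  nop
12. deliver 2→1:  nop
13. deliver 0→3:  nop
14. deliver 3→0:  <0:foll t1 q>
15. deliver 1→2:  nop
16. deliver 2→1:  nop
17. propose(0,'r'):  nop
18. deliver 0→2:  nop

q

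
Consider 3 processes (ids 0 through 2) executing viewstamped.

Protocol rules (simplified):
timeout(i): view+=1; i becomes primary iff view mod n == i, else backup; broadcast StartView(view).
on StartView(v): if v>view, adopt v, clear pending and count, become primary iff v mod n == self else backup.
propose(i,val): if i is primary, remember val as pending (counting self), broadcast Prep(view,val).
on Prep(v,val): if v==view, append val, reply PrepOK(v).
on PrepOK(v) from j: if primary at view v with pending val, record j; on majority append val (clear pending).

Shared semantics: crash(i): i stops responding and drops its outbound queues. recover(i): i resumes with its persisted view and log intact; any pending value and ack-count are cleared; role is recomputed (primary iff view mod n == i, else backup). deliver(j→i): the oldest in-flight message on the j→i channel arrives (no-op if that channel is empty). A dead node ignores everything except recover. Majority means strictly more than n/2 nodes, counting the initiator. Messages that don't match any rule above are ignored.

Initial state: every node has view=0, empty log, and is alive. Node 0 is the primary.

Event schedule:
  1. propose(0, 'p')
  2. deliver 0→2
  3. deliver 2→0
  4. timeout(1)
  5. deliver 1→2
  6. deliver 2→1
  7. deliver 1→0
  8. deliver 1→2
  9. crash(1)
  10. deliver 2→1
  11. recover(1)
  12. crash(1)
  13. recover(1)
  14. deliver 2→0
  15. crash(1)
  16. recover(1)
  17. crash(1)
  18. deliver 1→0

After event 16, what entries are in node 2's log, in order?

p

e1 propose(0,'p'): ·
e2 deliver 0→2: 2[back,v=0,p]
e3 deliver 2→0: 0[prim,v=0,p]
e4 timeout(1): 1[prim,v=1,-]
e5 deliver 1→2: 2[back,v=1,p]
e6 deliver 2→1: ·
e7 deliver 1→0: 0[back,v=1,p]
e8 deliver 1→2: ·
e9 crash(1): 1[✗prim,v=1,-]
e10 deliver 2→1: ·
e11 recover(1): 1[prim,v=1,-]
e12 crash(1): 1[✗prim,v=1,-]
e13 recover(1): 1[prim,v=1,-]
e14 deliver 2→0: ·
e15 crash(1): 1[✗prim,v=1,-]
e16 recover(1): 1[prim,v=1,-]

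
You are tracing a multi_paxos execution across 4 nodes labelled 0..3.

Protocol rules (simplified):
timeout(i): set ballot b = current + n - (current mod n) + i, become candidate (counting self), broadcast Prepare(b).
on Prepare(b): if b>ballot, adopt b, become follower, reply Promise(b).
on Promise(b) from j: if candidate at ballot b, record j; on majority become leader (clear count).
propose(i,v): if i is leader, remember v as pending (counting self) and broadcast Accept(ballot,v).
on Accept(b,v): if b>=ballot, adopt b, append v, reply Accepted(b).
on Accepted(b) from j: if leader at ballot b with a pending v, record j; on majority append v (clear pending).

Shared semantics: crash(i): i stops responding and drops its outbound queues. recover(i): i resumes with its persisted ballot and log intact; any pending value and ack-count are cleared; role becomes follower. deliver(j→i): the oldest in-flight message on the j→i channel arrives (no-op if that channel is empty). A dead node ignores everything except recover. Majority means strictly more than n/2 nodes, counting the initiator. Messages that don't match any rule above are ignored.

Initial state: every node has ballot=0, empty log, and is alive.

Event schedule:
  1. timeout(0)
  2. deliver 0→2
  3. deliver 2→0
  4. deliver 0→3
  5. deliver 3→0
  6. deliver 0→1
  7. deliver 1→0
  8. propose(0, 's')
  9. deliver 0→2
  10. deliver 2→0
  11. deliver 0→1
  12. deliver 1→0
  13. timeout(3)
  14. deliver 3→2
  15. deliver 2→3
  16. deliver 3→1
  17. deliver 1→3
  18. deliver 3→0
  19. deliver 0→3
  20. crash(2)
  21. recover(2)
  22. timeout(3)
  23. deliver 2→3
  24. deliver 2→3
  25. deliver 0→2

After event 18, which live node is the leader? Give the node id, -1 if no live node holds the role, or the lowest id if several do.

3

e1 timeout(0): 0[cand,b=4,-]
e2 deliver 0→2: 2[foll,b=4,-]
e3 deliver 2→0: ·
e4 deliver 0→3: 3[foll,b=4,-]
e5 deliver 3→0: 0[lead,b=4,-]
e6 deliver 0→1: 1[foll,b=4,-]
e7 deliver 1→0: ·
e8 propose(0,'s'): ·
e9 deliver 0→2: 2[foll,b=4,s]
e10 deliver 2→0: ·
e11 deliver 0→1: 1[foll,b=4,s]
e12 deliver 1→0: 0[lead,b=4,s]
e13 timeout(3): 3[cand,b=11,-]
e14 deliver 3→2: 2[foll,b=11,s]
e15 deliver 2→3: ·
e16 deliver 3→1: 1[foll,b=11,s]
e17 deliver 1→3: 3[lead,b=11,-]
e18 deliver 3→0: 0[foll,b=11,s]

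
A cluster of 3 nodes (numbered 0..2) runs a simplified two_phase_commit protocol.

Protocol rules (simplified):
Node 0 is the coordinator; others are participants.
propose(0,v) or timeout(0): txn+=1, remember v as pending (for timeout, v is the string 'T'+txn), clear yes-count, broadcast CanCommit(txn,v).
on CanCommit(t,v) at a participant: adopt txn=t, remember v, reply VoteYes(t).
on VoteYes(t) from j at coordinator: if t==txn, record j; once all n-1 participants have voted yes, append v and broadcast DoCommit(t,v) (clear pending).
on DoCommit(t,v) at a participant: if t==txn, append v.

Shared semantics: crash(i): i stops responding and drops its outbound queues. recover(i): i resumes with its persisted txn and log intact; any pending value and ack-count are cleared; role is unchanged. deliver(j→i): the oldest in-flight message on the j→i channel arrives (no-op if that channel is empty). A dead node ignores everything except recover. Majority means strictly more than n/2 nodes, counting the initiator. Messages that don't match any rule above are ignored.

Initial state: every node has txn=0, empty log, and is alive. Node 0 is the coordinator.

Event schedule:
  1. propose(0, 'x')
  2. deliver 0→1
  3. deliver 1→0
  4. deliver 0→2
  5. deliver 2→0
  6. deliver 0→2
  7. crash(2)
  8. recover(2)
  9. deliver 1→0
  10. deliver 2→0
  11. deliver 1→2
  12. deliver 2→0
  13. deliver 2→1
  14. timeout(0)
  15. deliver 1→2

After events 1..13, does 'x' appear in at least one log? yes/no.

yes

e1 propose(0,'x'): 0[coor,t=1,-]
e2 deliver 0→1: 1[part,t=1,-]
e3 deliver 1→0: ·
e4 deliver 0→2: 2[part,t=1,-]
e5 deliver 2→0: 0[coor,t=1,x]
e6 deliver 0→2: 2[part,t=1,x]
e7 crash(2): 2[✗part,t=1,x]
e8 recover(2): 2[part,t=1,x]
e9 deliver 1→0: ·
e10 deliver 2→0: ·
e11 deliver 1→2: ·
e12 deliver 2→0: ·
e13 deliver 2→1: ·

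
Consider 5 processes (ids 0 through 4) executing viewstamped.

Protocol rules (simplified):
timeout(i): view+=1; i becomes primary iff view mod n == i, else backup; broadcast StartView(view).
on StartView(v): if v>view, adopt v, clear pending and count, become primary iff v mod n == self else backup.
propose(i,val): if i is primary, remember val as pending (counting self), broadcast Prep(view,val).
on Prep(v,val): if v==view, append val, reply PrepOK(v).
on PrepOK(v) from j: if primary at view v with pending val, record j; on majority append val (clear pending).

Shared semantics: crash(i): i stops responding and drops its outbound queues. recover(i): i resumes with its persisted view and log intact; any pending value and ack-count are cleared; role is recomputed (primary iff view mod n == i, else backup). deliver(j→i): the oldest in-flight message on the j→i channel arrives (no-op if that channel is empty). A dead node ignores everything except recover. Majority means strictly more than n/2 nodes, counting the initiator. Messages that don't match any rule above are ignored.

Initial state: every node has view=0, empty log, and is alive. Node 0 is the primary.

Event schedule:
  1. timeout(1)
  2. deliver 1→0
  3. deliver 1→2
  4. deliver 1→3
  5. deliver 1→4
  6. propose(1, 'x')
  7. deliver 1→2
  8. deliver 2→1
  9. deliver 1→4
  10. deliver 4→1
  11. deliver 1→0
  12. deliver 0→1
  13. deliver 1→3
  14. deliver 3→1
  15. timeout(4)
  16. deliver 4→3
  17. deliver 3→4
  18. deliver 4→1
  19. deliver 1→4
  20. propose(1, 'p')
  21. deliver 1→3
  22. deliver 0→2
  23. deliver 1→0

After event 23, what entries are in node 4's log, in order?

step 1 timeout(1): 1={prim,v=1,log=-}
step 2 deliver 1→0: 0={back,v=1,log=-}
step 3 deliver 1→2: 2={back,v=1,log=-}
step 4 deliver 1→3: 3={back,v=1,log=-}
step 5 deliver 1→4: 4={back,v=1,log=-}
step 6 propose(1,'x'): —
step 7 deliver 1→2: 2={back,v=1,log=x}
step 8 deliver 2→1: —
step 9 deliver 1→4: 4={back,v=1,log=x}
step 10 deliver 4→1: 1={prim,v=1,log=x}
step 11 deliver 1→0: 0={back,v=1,log=x}
step 12 deliver 0→1: —
step 13 deliver 1→3: 3={back,v=1,log=x}
step 14 deliver 3→1: —
step 15 timeout(4): 4={back,v=2,log=x}
step 16 deliver 4→3: 3={back,v=2,log=x}
step 17 deliver 3→4: —
step 18 deliver 4→1: 1={back,v=2,log=x}
step 19 deliver 1→4: —
step 20 propose(1,'p'): —
step 21 deliver 1→3: —
step 22 deliver 0→2: —
step 23 deliver 1→0: —

x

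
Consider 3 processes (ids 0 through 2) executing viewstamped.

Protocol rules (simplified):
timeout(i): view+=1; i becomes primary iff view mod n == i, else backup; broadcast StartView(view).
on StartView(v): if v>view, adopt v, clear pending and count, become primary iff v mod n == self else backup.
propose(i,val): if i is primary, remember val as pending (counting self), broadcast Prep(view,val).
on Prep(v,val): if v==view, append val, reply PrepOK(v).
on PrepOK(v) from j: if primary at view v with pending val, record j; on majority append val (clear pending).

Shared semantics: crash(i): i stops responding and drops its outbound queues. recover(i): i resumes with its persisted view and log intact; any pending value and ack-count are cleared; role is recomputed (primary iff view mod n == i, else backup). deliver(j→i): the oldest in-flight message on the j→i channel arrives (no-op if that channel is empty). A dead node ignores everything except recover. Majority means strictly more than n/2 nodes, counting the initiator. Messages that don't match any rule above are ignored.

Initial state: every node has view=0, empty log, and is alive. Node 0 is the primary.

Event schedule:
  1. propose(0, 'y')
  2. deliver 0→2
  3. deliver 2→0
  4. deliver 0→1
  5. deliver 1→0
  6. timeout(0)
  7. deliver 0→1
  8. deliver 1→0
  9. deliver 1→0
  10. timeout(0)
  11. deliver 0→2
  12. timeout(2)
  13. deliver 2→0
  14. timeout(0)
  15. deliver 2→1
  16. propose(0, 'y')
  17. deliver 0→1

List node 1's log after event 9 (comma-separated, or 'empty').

1. propose(0,'y'):  nop
2. deliver 0→2:  <2:back v0 y>
3. deliver 2→0:  <0:prim v0 y>
4. deliver 0→1:  <1:back v0 y>
5. deliver 1→0:  nop
6. timeout(0):  <0:back v1 y>
7. deliver 0→1:  <1:prim v1 y>
8. deliver 1→0:  nop
9. deliver 1→0:  nop

y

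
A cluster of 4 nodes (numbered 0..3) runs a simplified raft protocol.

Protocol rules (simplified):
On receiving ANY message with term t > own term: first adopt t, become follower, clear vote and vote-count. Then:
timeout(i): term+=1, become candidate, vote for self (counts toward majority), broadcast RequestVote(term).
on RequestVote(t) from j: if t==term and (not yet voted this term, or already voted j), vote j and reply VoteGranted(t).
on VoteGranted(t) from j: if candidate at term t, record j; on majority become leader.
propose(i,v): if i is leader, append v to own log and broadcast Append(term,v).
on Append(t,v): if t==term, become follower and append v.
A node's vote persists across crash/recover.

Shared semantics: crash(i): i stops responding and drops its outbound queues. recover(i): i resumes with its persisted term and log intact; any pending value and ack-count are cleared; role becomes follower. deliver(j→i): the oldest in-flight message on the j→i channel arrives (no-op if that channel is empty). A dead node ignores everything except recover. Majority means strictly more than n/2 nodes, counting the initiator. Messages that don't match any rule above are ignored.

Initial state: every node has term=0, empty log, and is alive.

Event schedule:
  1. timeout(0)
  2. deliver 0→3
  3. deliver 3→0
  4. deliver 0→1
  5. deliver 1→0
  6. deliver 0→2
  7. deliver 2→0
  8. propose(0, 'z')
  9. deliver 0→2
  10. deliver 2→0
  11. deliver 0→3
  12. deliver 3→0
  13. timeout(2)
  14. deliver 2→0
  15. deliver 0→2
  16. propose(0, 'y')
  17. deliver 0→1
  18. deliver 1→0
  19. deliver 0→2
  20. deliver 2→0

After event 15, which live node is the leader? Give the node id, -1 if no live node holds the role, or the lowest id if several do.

1. timeout(0):  <0:cand t1 ->
2. deliver 0→3:  <3:foll t1 ->
3. deliver 3→0:  nop
4. deliver 0→1:  <1:foll t1 ->
5. deliver 1→0:  <0:lead t1 ->
6. deliver 0→2:  <2:foll t1 ->
7. deliver 2→0:  nop
8. propose(0,'z'):  <0:lead t1 z>
9. deliver 0→2:  <2:foll t1 z>
10. deliver 2→0:  nop
11. deliver 0→3:  <3:foll t1 z>
12. deliver 3→0:  nop
13. timeout(2):  <2:cand t2 z>
14. deliver 2→0:  <0:foll t2 z>
15. deliver 0→2:  nop

-1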